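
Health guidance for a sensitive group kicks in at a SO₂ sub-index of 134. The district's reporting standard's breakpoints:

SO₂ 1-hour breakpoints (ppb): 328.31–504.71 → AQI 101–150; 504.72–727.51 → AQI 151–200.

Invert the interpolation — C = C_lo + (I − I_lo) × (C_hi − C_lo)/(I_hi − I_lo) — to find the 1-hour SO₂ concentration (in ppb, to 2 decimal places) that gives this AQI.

447.11

AQI 134 lies in the 101–150 band, which corresponds to 328.31–504.71 ppb.
C = 328.31 + (134−101)×(504.71−328.31)/(150−101) = 328.31 + 33×176.40/49 ≈ 447.1100 ppb → 447.11 ppb to 2 dp.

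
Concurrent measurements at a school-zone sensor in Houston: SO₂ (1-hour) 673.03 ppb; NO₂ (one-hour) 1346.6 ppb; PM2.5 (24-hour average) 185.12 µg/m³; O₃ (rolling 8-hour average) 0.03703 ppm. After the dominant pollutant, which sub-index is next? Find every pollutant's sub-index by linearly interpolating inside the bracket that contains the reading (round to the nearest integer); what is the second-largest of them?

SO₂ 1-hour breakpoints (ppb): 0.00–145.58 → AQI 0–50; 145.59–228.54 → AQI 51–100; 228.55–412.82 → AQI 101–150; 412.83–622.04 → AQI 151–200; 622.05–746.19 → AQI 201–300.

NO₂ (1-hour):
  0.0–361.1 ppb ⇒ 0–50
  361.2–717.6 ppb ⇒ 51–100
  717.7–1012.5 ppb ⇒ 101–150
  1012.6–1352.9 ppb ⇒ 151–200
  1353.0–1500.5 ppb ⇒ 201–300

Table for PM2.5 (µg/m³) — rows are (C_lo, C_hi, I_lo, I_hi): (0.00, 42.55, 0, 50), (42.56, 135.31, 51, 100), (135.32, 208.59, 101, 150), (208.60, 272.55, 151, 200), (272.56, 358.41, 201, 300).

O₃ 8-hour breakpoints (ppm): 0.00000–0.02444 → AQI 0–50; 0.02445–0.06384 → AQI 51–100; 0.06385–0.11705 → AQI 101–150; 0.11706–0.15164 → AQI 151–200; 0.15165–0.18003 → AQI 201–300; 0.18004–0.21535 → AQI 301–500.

199

SO₂: 673.03 ∈ [622.05, 746.19] ↔ index [201, 300].
201 + (673.03−622.05)·(300−201)/(746.19−622.05) = 201 + 50.98·99/124.14 ≈ 241.66, so AQI = 242.
NO₂ 1346.6: bracket 1012.6–1352.9 → index 151–200; slope 49/340.3, offset 334.0.
AQI = 151 + 49/340.3·334.0 ≈ 199.09 ⇒ 199.
PM2.5: row 135.32–208.59 (AQI 101–150). (150−101)·(185.12−135.32)/(208.59−135.32) + 101 = 49·49.80/73.27 + 101 ≈ 134.30 → 134.
O₃: 0.03703 ∈ [0.02445, 0.06384] ↔ index [51, 100].
51 + (0.03703−0.02445)·(100−51)/(0.06384−0.02445) = 51 + 0.01258·49/0.03939 ≈ 66.65, so AQI = 67.
Sub-indices: SO₂→242, NO₂→199, PM2.5→134, O₃→67. Ranked high→low: 242, 199, 134, 67. Second-highest sub-index = 199.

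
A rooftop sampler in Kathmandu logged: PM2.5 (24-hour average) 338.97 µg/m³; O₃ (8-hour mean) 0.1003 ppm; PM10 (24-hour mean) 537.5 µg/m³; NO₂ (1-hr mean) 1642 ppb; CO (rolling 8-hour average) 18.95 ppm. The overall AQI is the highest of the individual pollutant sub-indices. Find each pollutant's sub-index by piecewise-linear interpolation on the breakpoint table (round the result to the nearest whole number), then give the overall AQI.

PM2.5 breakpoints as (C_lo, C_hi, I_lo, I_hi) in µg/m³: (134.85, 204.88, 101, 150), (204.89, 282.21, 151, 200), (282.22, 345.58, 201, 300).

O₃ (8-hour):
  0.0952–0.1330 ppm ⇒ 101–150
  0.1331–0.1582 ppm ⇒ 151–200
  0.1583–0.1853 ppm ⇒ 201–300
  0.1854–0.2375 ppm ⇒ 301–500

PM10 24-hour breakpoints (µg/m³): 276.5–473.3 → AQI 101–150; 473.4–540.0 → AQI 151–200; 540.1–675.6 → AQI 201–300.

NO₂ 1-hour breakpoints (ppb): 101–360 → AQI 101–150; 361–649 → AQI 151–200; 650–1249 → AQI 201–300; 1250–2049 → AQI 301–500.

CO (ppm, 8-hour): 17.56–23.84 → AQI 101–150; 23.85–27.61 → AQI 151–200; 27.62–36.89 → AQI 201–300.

PM2.5: 338.97 ∈ [282.22, 345.58] ↔ index [201, 300].
201 + (338.97−282.22)·(300−201)/(345.58−282.22) = 201 + 56.75·99/63.36 ≈ 289.67, so AQI = 290.
O₃: 0.1003 ∈ [0.0952, 0.1330] ↔ index [101, 150].
101 + (0.1003−0.0952)·(150−101)/(0.1330−0.0952) = 101 + 0.0051·49/0.0378 ≈ 107.61, so AQI = 108.
PM10: row 473.4–540.0 (AQI 151–200). (200−151)·(537.5−473.4)/(540.0−473.4) + 151 = 49·64.1/66.6 + 151 ≈ 198.16 → 198.
NO₂: 1642 lies in 1250–2049, so I_lo=301, I_hi=500, C_lo=1250, C_hi=2049.
(500−301)/(2049−1250) × (1642−1250) + 301 = 199/799 × 392 + 301 ≈ 398.63 → 399.
CO 18.95: bracket 17.56–23.84 → index 101–150; slope 49/6.28, offset 1.39.
AQI = 101 + 49/6.28·1.39 ≈ 111.85 ⇒ 112.
Sub-indices: PM2.5→290, O₃→108, PM10→198, NO₂→399, CO→112. Overall AQI = max = 399; dominant pollutant is NO₂.
AQI 399: Hazardous.

399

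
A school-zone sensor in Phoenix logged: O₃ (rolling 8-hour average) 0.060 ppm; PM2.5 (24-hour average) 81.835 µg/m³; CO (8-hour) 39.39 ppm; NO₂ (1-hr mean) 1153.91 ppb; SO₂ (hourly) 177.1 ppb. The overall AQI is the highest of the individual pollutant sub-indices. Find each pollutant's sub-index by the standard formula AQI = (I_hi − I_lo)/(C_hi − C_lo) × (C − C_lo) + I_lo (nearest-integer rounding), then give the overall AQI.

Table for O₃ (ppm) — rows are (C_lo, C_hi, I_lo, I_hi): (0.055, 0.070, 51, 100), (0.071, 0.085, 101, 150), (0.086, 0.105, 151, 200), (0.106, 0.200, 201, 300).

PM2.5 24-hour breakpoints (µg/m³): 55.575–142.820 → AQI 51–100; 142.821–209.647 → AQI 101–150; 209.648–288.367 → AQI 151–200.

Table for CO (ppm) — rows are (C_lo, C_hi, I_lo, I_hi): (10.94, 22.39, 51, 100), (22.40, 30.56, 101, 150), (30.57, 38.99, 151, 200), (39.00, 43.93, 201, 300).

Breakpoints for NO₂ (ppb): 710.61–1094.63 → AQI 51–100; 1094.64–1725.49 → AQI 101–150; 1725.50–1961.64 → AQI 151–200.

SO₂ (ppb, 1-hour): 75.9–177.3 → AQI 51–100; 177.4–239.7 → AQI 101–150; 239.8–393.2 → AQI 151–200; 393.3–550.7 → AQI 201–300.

O₃: 0.060 ∈ [0.055, 0.070] ↔ index [51, 100].
51 + (0.060−0.055)·(100−51)/(0.070−0.055) = 51 + 0.005·49/0.015 ≈ 67.33, so AQI = 67.
PM2.5: row 55.575–142.820 (AQI 51–100). (100−51)·(81.835−55.575)/(142.820−55.575) + 51 = 49·26.260/87.245 + 51 ≈ 65.75 → 66.
CO: row 39.00–43.93 (AQI 201–300). (300−201)·(39.39−39.00)/(43.93−39.00) + 201 = 99·0.39/4.93 + 201 ≈ 208.83 → 209.
NO₂ 1153.91: bracket 1094.64–1725.49 → index 101–150; slope 49/630.85, offset 59.27.
AQI = 101 + 49/630.85·59.27 ≈ 105.60 ⇒ 106.
SO₂: 177.1 ∈ [75.9, 177.3] ↔ index [51, 100].
51 + (177.1−75.9)·(100−51)/(177.3−75.9) = 51 + 101.2·49/101.4 ≈ 99.90, so AQI = 100.
Sub-indices: O₃→67, PM2.5→66, CO→209, NO₂→106, SO₂→100. Overall AQI = max = 209; dominant pollutant is CO.

209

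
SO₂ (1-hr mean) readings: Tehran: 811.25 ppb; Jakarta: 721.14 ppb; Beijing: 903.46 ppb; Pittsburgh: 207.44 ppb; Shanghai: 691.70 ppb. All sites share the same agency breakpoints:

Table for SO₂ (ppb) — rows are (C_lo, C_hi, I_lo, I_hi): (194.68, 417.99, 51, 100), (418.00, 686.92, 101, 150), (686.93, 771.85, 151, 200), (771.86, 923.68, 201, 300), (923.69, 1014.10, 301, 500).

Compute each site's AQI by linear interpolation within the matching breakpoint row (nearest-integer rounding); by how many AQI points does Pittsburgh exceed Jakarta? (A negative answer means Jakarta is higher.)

-117

Tehran: row 771.86–923.68 (AQI 201–300). (300−201)·(811.25−771.86)/(923.68−771.86) + 201 = 99·39.39/151.82 + 201 ≈ 226.69 → 227.
Jakarta: 721.14 lies in 686.93–771.85, so I_lo=151, I_hi=200, C_lo=686.93, C_hi=771.85.
(200−151)/(771.85−686.93) × (721.14−686.93) + 151 = 49/84.92 × 34.21 + 151 ≈ 170.74 → 171.
Beijing: 903.46 ∈ [771.86, 923.68] ↔ index [201, 300].
201 + (903.46−771.86)·(300−201)/(923.68−771.86) = 201 + 131.60·99/151.82 ≈ 286.81, so AQI = 287.
Pittsburgh: 207.44 ∈ [194.68, 417.99] ↔ index [51, 100].
51 + (207.44−194.68)·(100−51)/(417.99−194.68) = 51 + 12.76·49/223.31 ≈ 53.80, so AQI = 54.
Shanghai: 691.70 lies in 686.93–771.85, so I_lo=151, I_hi=200, C_lo=686.93, C_hi=771.85.
(200−151)/(771.85−686.93) × (691.70−686.93) + 151 = 49/84.92 × 4.77 + 151 ≈ 153.75 → 154.
AQIs: Tehran=227, Jakarta=171, Beijing=287, Pittsburgh=54, Shanghai=154. Pittsburgh (54) − Jakarta (171) = -117.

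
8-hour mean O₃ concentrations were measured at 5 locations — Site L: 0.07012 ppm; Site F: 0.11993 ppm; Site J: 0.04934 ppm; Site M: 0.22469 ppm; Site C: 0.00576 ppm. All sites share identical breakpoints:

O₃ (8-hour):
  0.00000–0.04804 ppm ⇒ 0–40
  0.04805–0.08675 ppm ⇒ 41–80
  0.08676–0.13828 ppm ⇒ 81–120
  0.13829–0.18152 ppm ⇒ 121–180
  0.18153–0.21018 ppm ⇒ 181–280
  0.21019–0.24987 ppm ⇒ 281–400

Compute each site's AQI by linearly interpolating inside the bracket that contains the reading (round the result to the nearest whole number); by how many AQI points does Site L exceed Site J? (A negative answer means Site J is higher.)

21

Site L: 0.07012 ∈ [0.04805, 0.08675] ↔ index [41, 80].
41 + (0.07012−0.04805)·(80−41)/(0.08675−0.04805) = 41 + 0.02207·39/0.03870 ≈ 63.24, so AQI = 63.
Site F: 0.11993 ∈ [0.08676, 0.13828] ↔ index [81, 120].
81 + (0.11993−0.08676)·(120−81)/(0.13828−0.08676) = 81 + 0.03317·39/0.05152 ≈ 106.11, so AQI = 106.
Site J: 0.04934 lies in 0.04805–0.08675, so I_lo=41, I_hi=80, C_lo=0.04805, C_hi=0.08675.
(80−41)/(0.08675−0.04805) × (0.04934−0.04805) + 41 = 39/0.03870 × 0.00129 + 41 ≈ 42.30 → 42.
Site M: 0.22469 ∈ [0.21019, 0.24987] ↔ index [281, 400].
281 + (0.22469−0.21019)·(400−281)/(0.24987−0.21019) = 281 + 0.01450·119/0.03968 ≈ 324.49, so AQI = 324.
Site C: 0.00576 ∈ [0.00000, 0.04804] ↔ index [0, 40].
0 + (0.00576−0.00000)·(40−0)/(0.04804−0.00000) = 0 + 0.00576·40/0.04804 ≈ 4.80, so AQI = 5.
AQIs: Site L=63, Site F=106, Site J=42, Site M=324, Site C=5. Site L (63) − Site J (42) = 21.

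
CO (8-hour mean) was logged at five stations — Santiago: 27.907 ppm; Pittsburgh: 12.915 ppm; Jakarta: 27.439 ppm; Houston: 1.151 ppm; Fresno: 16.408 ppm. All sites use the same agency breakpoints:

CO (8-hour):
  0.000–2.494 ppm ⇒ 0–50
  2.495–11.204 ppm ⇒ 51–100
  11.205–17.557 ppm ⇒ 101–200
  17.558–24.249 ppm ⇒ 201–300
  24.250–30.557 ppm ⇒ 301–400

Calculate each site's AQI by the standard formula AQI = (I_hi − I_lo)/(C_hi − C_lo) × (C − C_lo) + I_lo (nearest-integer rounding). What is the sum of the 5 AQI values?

Santiago: 27.907 ∈ [24.250, 30.557] ↔ index [301, 400].
301 + (27.907−24.250)·(400−301)/(30.557−24.250) = 301 + 3.657·99/6.307 ≈ 358.40, so AQI = 358.
Pittsburgh: row 11.205–17.557 (AQI 101–200). (200−101)·(12.915−11.205)/(17.557−11.205) + 101 = 99·1.710/6.352 + 101 ≈ 127.65 → 128.
Jakarta: 27.439 ∈ [24.250, 30.557] ↔ index [301, 400].
301 + (27.439−24.250)·(400−301)/(30.557−24.250) = 301 + 3.189·99/6.307 ≈ 351.06, so AQI = 351.
Houston 1.151: bracket 0.000–2.494 → index 0–50; slope 50/2.494, offset 1.151.
AQI = 0 + 50/2.494·1.151 ≈ 23.08 ⇒ 23.
Fresno 16.408: bracket 11.205–17.557 → index 101–200; slope 99/6.352, offset 5.203.
AQI = 101 + 99/6.352·5.203 ≈ 182.09 ⇒ 182.
AQIs: Santiago=358, Pittsburgh=128, Jakarta=351, Houston=23, Fresno=182. Sum = 358 + 128 + 351 + 23 + 182 = 1042.

1042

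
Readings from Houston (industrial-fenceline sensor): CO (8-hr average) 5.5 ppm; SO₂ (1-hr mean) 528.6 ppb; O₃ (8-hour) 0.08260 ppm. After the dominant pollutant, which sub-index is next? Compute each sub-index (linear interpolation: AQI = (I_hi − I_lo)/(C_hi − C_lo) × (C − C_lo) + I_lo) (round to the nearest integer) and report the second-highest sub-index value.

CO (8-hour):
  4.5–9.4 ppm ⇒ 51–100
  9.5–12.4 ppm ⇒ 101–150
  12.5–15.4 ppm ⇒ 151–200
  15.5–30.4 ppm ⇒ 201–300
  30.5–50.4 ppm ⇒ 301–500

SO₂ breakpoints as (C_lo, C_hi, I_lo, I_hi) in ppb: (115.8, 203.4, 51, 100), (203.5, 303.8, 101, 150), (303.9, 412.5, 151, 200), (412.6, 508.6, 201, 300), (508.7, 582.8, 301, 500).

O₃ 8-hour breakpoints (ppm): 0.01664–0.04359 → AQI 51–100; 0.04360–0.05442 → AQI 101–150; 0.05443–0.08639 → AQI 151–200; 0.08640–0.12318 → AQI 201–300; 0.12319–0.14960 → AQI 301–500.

194

CO: 5.5 ∈ [4.5, 9.4] ↔ index [51, 100].
51 + (5.5−4.5)·(100−51)/(9.4−4.5) = 51 + 1.0·49/4.9 ≈ 61.00, so AQI = 61.
SO₂ 528.6: bracket 508.7–582.8 → index 301–500; slope 199/74.1, offset 19.9.
AQI = 301 + 199/74.1·19.9 ≈ 354.44 ⇒ 354.
O₃: 0.08260 lies in 0.05443–0.08639, so I_lo=151, I_hi=200, C_lo=0.05443, C_hi=0.08639.
(200−151)/(0.08639−0.05443) × (0.08260−0.05443) + 151 = 49/0.03196 × 0.02817 + 151 ≈ 194.19 → 194.
Sub-indices: CO→61, SO₂→354, O₃→194. Ranked high→low: 354, 194, 61. Second-highest sub-index = 194.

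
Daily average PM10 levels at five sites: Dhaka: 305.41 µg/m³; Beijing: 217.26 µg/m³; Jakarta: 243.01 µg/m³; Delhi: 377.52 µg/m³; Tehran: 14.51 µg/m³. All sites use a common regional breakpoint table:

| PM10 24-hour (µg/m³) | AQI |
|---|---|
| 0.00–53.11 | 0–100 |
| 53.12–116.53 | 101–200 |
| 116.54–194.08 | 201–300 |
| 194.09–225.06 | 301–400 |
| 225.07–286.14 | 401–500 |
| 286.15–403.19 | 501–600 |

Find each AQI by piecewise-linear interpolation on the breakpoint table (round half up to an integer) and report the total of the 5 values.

1927

Dhaka: 305.41 ∈ [286.15, 403.19] ↔ index [501, 600].
501 + (305.41−286.15)·(600−501)/(403.19−286.15) = 501 + 19.26·99/117.04 ≈ 517.29, so AQI = 517.
Beijing: 217.26 ∈ [194.09, 225.06] ↔ index [301, 400].
301 + (217.26−194.09)·(400−301)/(225.06−194.09) = 301 + 23.17·99/30.97 ≈ 375.07, so AQI = 375.
Jakarta: row 225.07–286.14 (AQI 401–500). (500−401)·(243.01−225.07)/(286.14−225.07) + 401 = 99·17.94/61.07 + 401 ≈ 430.08 → 430.
Delhi: row 286.15–403.19 (AQI 501–600). (600−501)·(377.52−286.15)/(403.19−286.15) + 501 = 99·91.37/117.04 + 501 ≈ 578.29 → 578.
Tehran 14.51: bracket 0.00–53.11 → index 0–100; slope 100/53.11, offset 14.51.
AQI = 0 + 100/53.11·14.51 ≈ 27.32 ⇒ 27.
AQIs: Dhaka=517, Beijing=375, Jakarta=430, Delhi=578, Tehran=27. Sum = 517 + 375 + 430 + 578 + 27 = 1927.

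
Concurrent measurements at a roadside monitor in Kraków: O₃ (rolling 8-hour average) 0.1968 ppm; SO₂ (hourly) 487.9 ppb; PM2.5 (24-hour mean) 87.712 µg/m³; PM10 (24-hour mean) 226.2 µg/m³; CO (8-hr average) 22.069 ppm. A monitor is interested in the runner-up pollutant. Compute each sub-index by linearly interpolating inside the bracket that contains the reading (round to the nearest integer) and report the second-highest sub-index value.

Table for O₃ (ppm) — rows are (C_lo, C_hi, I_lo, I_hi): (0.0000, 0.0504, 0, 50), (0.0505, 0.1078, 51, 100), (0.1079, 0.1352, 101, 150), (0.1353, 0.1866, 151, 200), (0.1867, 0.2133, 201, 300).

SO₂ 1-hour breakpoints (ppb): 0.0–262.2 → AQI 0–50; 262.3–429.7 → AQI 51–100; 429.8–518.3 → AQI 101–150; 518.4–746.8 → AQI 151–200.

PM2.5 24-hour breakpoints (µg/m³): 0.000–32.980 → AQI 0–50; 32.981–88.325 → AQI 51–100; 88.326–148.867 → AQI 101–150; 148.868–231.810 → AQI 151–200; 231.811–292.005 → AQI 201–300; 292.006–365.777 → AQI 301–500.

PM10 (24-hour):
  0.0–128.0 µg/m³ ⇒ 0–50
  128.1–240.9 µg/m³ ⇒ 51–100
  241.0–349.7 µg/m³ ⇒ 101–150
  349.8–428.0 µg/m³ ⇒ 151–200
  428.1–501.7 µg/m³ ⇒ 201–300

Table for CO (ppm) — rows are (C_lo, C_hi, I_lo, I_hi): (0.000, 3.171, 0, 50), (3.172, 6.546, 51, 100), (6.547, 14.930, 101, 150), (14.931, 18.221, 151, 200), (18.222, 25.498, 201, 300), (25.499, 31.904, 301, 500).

239

O₃: 0.1968 lies in 0.1867–0.2133, so I_lo=201, I_hi=300, C_lo=0.1867, C_hi=0.2133.
(300−201)/(0.2133−0.1867) × (0.1968−0.1867) + 201 = 99/0.0266 × 0.0101 + 201 ≈ 238.59 → 239.
SO₂: 487.9 lies in 429.8–518.3, so I_lo=101, I_hi=150, C_lo=429.8, C_hi=518.3.
(150−101)/(518.3−429.8) × (487.9−429.8) + 101 = 49/88.5 × 58.1 + 101 ≈ 133.17 → 133.
PM2.5: 87.712 lies in 32.981–88.325, so I_lo=51, I_hi=100, C_lo=32.981, C_hi=88.325.
(100−51)/(88.325−32.981) × (87.712−32.981) + 51 = 49/55.344 × 54.731 + 51 ≈ 99.46 → 99.
PM10 226.2: bracket 128.1–240.9 → index 51–100; slope 49/112.8, offset 98.1.
AQI = 51 + 49/112.8·98.1 ≈ 93.61 ⇒ 94.
CO 22.069: bracket 18.222–25.498 → index 201–300; slope 99/7.276, offset 3.847.
AQI = 201 + 99/7.276·3.847 ≈ 253.34 ⇒ 253.
Sub-indices: O₃→239, SO₂→133, PM2.5→99, PM10→94, CO→253. Ranked high→low: 253, 239, 133, 99, 94. Second-highest sub-index = 239.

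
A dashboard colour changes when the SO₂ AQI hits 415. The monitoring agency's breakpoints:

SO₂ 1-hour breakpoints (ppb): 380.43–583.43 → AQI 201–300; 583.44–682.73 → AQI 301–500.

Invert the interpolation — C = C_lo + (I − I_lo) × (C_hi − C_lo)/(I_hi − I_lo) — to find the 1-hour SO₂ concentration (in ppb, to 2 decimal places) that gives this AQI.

AQI 415 lies in the 301–500 band, which corresponds to 583.44–682.73 ppb.
C = 583.44 + (415−301)×(682.73−583.44)/(500−301) = 583.44 + 114×99.29/199 ≈ 640.3197 ppb → 640.32 ppb to 2 dp.

640.32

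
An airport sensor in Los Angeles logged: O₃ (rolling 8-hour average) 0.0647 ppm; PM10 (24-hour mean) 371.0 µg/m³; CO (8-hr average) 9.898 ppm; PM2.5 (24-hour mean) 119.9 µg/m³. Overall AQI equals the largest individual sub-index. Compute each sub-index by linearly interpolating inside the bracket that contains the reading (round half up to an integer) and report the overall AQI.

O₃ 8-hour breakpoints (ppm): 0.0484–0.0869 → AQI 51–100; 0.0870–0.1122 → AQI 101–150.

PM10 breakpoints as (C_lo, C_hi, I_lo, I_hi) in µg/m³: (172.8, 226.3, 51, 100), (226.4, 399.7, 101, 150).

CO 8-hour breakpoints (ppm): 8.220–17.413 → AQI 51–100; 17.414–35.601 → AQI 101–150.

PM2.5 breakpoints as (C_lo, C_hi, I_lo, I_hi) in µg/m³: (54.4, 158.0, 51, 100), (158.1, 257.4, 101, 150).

O₃: row 0.0484–0.0869 (AQI 51–100). (100−51)·(0.0647−0.0484)/(0.0869−0.0484) + 51 = 49·0.0163/0.0385 + 51 ≈ 71.75 → 72.
PM10: row 226.4–399.7 (AQI 101–150). (150−101)·(371.0−226.4)/(399.7−226.4) + 101 = 49·144.6/173.3 + 101 ≈ 141.89 → 142.
CO: 9.898 lies in 8.220–17.413, so I_lo=51, I_hi=100, C_lo=8.220, C_hi=17.413.
(100−51)/(17.413−8.220) × (9.898−8.220) + 51 = 49/9.193 × 1.678 + 51 ≈ 59.94 → 60.
PM2.5: 119.9 ∈ [54.4, 158.0] ↔ index [51, 100].
51 + (119.9−54.4)·(100−51)/(158.0−54.4) = 51 + 65.5·49/103.6 ≈ 81.98, so AQI = 82.
Sub-indices: O₃→72, PM10→142, CO→60, PM2.5→82. Overall AQI = max = 142; dominant pollutant is PM10.

142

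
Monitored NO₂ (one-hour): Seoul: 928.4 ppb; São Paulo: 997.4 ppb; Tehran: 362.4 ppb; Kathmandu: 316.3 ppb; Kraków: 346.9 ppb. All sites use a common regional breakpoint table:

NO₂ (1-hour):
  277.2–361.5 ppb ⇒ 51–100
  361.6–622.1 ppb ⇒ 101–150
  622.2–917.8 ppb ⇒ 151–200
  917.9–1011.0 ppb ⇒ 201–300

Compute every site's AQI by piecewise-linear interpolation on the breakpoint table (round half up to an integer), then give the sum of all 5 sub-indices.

765

Seoul: 928.4 lies in 917.9–1011.0, so I_lo=201, I_hi=300, C_lo=917.9, C_hi=1011.0.
(300−201)/(1011.0−917.9) × (928.4−917.9) + 201 = 99/93.1 × 10.5 + 201 ≈ 212.17 → 212.
São Paulo: 997.4 ∈ [917.9, 1011.0] ↔ index [201, 300].
201 + (997.4−917.9)·(300−201)/(1011.0−917.9) = 201 + 79.5·99/93.1 ≈ 285.54, so AQI = 286.
Tehran 362.4: bracket 361.6–622.1 → index 101–150; slope 49/260.5, offset 0.8.
AQI = 101 + 49/260.5·0.8 ≈ 101.15 ⇒ 101.
Kathmandu 316.3: bracket 277.2–361.5 → index 51–100; slope 49/84.3, offset 39.1.
AQI = 51 + 49/84.3·39.1 ≈ 73.73 ⇒ 74.
Kraków: 346.9 lies in 277.2–361.5, so I_lo=51, I_hi=100, C_lo=277.2, C_hi=361.5.
(100−51)/(361.5−277.2) × (346.9−277.2) + 51 = 49/84.3 × 69.7 + 51 ≈ 91.51 → 92.
AQIs: Seoul=212, São Paulo=286, Tehran=101, Kathmandu=74, Kraków=92. Sum = 212 + 286 + 101 + 74 + 92 = 765.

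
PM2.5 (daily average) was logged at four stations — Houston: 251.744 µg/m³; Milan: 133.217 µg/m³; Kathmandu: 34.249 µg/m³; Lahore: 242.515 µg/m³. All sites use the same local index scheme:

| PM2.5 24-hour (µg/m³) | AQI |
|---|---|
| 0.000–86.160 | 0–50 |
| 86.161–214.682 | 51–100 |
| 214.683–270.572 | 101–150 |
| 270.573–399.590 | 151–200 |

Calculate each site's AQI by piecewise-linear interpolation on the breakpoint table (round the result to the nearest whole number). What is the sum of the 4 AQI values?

347

Houston: 251.744 lies in 214.683–270.572, so I_lo=101, I_hi=150, C_lo=214.683, C_hi=270.572.
(150−101)/(270.572−214.683) × (251.744−214.683) + 101 = 49/55.889 × 37.061 + 101 ≈ 133.49 → 133.
Milan 133.217: bracket 86.161–214.682 → index 51–100; slope 49/128.521, offset 47.056.
AQI = 51 + 49/128.521·47.056 ≈ 68.94 ⇒ 69.
Kathmandu: row 0.000–86.160 (AQI 0–50). (50−0)·(34.249−0.000)/(86.160−0.000) + 0 = 50·34.249/86.160 + 0 ≈ 19.88 → 20.
Lahore: row 214.683–270.572 (AQI 101–150). (150−101)·(242.515−214.683)/(270.572−214.683) + 101 = 49·27.832/55.889 + 101 ≈ 125.40 → 125.
AQIs: Houston=133, Milan=69, Kathmandu=20, Lahore=125. Sum = 133 + 69 + 20 + 125 = 347.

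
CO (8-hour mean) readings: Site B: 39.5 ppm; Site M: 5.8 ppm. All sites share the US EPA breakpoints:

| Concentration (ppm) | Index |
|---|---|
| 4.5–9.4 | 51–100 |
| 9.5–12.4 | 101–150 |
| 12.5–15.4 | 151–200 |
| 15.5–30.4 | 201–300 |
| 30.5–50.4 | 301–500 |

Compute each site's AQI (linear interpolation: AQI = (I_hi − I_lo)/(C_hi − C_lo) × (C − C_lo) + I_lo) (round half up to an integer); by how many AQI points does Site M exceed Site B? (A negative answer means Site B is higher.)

Site B: 39.5 ∈ [30.5, 50.4] ↔ index [301, 500].
301 + (39.5−30.5)·(500−301)/(50.4−30.5) = 301 + 9.0·199/19.9 ≈ 391.00, so AQI = 391.
Site M: 5.8 ∈ [4.5, 9.4] ↔ index [51, 100].
51 + (5.8−4.5)·(100−51)/(9.4−4.5) = 51 + 1.3·49/4.9 ≈ 64.00, so AQI = 64.
AQIs: Site B=391, Site M=64. Site M (64) − Site B (391) = -327.

-327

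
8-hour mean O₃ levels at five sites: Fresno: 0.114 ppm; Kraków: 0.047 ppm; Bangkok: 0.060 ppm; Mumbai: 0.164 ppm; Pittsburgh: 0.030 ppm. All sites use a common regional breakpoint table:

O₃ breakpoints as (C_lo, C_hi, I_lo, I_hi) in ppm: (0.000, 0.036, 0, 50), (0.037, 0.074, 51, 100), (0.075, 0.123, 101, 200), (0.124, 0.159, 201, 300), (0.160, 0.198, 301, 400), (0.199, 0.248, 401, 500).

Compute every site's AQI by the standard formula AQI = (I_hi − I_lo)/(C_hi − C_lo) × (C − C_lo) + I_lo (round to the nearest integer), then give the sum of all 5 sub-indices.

679

Fresno: 0.114 ∈ [0.075, 0.123] ↔ index [101, 200].
101 + (0.114−0.075)·(200−101)/(0.123−0.075) = 101 + 0.039·99/0.048 ≈ 181.44, so AQI = 181.
Kraków: 0.047 ∈ [0.037, 0.074] ↔ index [51, 100].
51 + (0.047−0.037)·(100−51)/(0.074−0.037) = 51 + 0.010·49/0.037 ≈ 64.24, so AQI = 64.
Bangkok: 0.060 lies in 0.037–0.074, so I_lo=51, I_hi=100, C_lo=0.037, C_hi=0.074.
(100−51)/(0.074−0.037) × (0.060−0.037) + 51 = 49/0.037 × 0.023 + 51 ≈ 81.46 → 81.
Mumbai 0.164: bracket 0.160–0.198 → index 301–400; slope 99/0.038, offset 0.004.
AQI = 301 + 99/0.038·0.004 ≈ 311.42 ⇒ 311.
Pittsburgh: 0.030 ∈ [0.000, 0.036] ↔ index [0, 50].
0 + (0.030−0.000)·(50−0)/(0.036−0.000) = 0 + 0.030·50/0.036 ≈ 41.67, so AQI = 42.
AQIs: Fresno=181, Kraków=64, Bangkok=81, Mumbai=311, Pittsburgh=42. Sum = 181 + 64 + 81 + 311 + 42 = 679.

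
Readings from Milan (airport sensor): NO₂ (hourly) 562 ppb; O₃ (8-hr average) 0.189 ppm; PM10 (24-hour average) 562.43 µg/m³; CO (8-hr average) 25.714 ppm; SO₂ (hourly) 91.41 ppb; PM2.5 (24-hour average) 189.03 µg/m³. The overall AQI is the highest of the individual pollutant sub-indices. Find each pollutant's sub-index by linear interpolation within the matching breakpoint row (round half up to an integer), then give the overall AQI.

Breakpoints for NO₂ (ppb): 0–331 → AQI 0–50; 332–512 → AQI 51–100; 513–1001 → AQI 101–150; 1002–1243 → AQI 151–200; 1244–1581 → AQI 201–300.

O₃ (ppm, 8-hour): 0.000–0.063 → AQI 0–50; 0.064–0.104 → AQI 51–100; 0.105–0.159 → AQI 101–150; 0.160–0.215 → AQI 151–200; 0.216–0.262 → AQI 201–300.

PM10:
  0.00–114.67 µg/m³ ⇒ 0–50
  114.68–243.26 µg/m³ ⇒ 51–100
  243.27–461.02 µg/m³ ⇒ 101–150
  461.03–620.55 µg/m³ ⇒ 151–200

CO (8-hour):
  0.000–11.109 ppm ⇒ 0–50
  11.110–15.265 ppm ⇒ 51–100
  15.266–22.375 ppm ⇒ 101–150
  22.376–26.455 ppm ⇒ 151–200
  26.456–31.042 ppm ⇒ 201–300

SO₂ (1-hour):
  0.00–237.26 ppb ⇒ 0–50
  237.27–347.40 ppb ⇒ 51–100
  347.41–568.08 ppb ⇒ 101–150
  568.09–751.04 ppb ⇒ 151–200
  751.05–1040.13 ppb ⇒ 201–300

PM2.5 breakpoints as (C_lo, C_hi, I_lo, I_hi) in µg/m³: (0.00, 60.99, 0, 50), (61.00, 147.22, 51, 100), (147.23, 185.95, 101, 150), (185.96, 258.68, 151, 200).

191

NO₂ 562: bracket 513–1001 → index 101–150; slope 49/488, offset 49.
AQI = 101 + 49/488·49 ≈ 105.92 ⇒ 106.
O₃ 0.189: bracket 0.160–0.215 → index 151–200; slope 49/0.055, offset 0.029.
AQI = 151 + 49/0.055·0.029 ≈ 176.84 ⇒ 177.
PM10 562.43: bracket 461.03–620.55 → index 151–200; slope 49/159.52, offset 101.40.
AQI = 151 + 49/159.52·101.40 ≈ 182.15 ⇒ 182.
CO: 25.714 lies in 22.376–26.455, so I_lo=151, I_hi=200, C_lo=22.376, C_hi=26.455.
(200−151)/(26.455−22.376) × (25.714−22.376) + 151 = 49/4.079 × 3.338 + 151 ≈ 191.10 → 191.
SO₂ 91.41: bracket 0.00–237.26 → index 0–50; slope 50/237.26, offset 91.41.
AQI = 0 + 50/237.26·91.41 ≈ 19.26 ⇒ 19.
PM2.5: row 185.96–258.68 (AQI 151–200). (200−151)·(189.03−185.96)/(258.68−185.96) + 151 = 49·3.07/72.72 + 151 ≈ 153.07 → 153.
Sub-indices: NO₂→106, O₃→177, PM10→182, CO→191, SO₂→19, PM2.5→153. Overall AQI = max = 191; dominant pollutant is CO.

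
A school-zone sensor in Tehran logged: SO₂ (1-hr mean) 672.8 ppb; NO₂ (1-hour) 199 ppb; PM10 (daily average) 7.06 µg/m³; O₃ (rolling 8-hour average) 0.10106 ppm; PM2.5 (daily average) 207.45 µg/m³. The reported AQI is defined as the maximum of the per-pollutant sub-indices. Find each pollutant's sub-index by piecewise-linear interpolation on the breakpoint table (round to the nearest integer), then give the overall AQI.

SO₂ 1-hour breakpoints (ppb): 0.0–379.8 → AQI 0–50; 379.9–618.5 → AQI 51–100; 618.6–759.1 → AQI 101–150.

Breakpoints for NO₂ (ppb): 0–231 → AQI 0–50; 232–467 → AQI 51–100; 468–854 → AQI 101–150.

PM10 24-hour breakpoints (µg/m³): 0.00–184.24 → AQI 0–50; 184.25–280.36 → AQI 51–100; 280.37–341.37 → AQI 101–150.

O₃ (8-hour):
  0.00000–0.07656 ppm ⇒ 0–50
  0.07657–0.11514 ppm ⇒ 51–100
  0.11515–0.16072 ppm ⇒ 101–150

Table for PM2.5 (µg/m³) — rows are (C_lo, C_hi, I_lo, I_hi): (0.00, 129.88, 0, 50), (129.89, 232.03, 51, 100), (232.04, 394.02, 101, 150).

SO₂ 672.8: bracket 618.6–759.1 → index 101–150; slope 49/140.5, offset 54.2.
AQI = 101 + 49/140.5·54.2 ≈ 119.90 ⇒ 120.
NO₂ 199: bracket 0–231 → index 0–50; slope 50/231, offset 199.
AQI = 0 + 50/231·199 ≈ 43.07 ⇒ 43.
PM10: 7.06 lies in 0.00–184.24, so I_lo=0, I_hi=50, C_lo=0.00, C_hi=184.24.
(50−0)/(184.24−0.00) × (7.06−0.00) + 0 = 50/184.24 × 7.06 + 0 ≈ 1.92 → 2.
O₃: 0.10106 lies in 0.07657–0.11514, so I_lo=51, I_hi=100, C_lo=0.07657, C_hi=0.11514.
(100−51)/(0.11514−0.07657) × (0.10106−0.07657) + 51 = 49/0.03857 × 0.02449 + 51 ≈ 82.11 → 82.
PM2.5: 207.45 lies in 129.89–232.03, so I_lo=51, I_hi=100, C_lo=129.89, C_hi=232.03.
(100−51)/(232.03−129.89) × (207.45−129.89) + 51 = 49/102.14 × 77.56 + 51 ≈ 88.21 → 88.
Sub-indices: SO₂→120, NO₂→43, PM10→2, O₃→82, PM2.5→88. Overall AQI = max = 120; dominant pollutant is SO₂.

120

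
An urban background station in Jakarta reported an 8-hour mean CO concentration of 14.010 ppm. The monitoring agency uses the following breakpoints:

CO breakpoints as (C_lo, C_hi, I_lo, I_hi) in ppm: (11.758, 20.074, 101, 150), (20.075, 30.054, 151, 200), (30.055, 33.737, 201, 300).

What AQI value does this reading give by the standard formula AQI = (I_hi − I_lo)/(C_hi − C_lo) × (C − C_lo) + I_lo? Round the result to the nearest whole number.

CO 14.010: bracket 11.758–20.074 → index 101–150; slope 49/8.316, offset 2.252.
AQI = 101 + 49/8.316·2.252 ≈ 114.27 ⇒ 114.

114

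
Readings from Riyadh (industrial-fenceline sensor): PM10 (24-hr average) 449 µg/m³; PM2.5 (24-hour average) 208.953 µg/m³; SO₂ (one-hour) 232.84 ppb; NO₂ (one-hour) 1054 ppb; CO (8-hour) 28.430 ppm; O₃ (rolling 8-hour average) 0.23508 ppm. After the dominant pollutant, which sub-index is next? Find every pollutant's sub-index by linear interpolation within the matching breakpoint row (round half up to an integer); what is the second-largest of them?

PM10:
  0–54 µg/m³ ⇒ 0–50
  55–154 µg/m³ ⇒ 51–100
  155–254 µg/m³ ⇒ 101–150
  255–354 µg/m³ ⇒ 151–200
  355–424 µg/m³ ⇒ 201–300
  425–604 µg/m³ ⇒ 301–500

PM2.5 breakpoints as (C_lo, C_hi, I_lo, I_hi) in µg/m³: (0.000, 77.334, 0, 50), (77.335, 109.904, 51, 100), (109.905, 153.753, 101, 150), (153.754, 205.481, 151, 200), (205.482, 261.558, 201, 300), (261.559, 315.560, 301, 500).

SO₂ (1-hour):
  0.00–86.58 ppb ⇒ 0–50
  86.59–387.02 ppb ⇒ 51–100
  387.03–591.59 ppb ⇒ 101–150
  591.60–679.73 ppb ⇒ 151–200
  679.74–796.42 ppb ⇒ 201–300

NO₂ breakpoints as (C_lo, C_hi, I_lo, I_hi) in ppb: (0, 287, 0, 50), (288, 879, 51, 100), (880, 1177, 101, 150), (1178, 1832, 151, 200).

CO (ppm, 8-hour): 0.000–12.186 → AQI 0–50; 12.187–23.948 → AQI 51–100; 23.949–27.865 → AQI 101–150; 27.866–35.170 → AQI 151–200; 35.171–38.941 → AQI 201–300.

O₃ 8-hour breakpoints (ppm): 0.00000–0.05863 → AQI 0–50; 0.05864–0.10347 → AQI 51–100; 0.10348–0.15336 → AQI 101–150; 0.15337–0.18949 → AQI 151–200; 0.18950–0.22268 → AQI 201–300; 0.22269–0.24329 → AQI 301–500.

PM10 449: bracket 425–604 → index 301–500; slope 199/179, offset 24.
AQI = 301 + 199/179·24 ≈ 327.68 ⇒ 328.
PM2.5: 208.953 lies in 205.482–261.558, so I_lo=201, I_hi=300, C_lo=205.482, C_hi=261.558.
(300−201)/(261.558−205.482) × (208.953−205.482) + 201 = 99/56.076 × 3.471 + 201 ≈ 207.13 → 207.
SO₂ 232.84: bracket 86.59–387.02 → index 51–100; slope 49/300.43, offset 146.25.
AQI = 51 + 49/300.43·146.25 ≈ 74.85 ⇒ 75.
NO₂: 1054 ∈ [880, 1177] ↔ index [101, 150].
101 + (1054−880)·(150−101)/(1177−880) = 101 + 174·49/297 ≈ 129.71, so AQI = 130.
CO: row 27.866–35.170 (AQI 151–200). (200−151)·(28.430−27.866)/(35.170−27.866) + 151 = 49·0.564/7.304 + 151 ≈ 154.78 → 155.
O₃ 0.23508: bracket 0.22269–0.24329 → index 301–500; slope 199/0.02060, offset 0.01239.
AQI = 301 + 199/0.02060·0.01239 ≈ 420.69 ⇒ 421.
Sub-indices: PM10→328, PM2.5→207, SO₂→75, NO₂→130, CO→155, O₃→421. Ranked high→low: 421, 328, 207, 155, 130, 75. Second-highest sub-index = 328.

328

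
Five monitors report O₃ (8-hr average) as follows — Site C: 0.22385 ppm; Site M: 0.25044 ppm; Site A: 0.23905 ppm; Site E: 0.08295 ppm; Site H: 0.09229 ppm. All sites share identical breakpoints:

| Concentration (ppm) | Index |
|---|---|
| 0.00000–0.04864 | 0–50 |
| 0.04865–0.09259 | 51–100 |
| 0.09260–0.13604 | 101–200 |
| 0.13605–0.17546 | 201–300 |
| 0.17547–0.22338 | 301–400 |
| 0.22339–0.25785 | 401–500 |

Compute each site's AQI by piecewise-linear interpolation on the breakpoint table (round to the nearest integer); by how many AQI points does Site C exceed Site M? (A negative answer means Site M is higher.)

Site C: row 0.22339–0.25785 (AQI 401–500). (500−401)·(0.22385−0.22339)/(0.25785−0.22339) + 401 = 99·0.00046/0.03446 + 401 ≈ 402.32 → 402.
Site M: 0.25044 ∈ [0.22339, 0.25785] ↔ index [401, 500].
401 + (0.25044−0.22339)·(500−401)/(0.25785−0.22339) = 401 + 0.02705·99/0.03446 ≈ 478.71, so AQI = 479.
Site A 0.23905: bracket 0.22339–0.25785 → index 401–500; slope 99/0.03446, offset 0.01566.
AQI = 401 + 99/0.03446·0.01566 ≈ 445.99 ⇒ 446.
Site E: 0.08295 ∈ [0.04865, 0.09259] ↔ index [51, 100].
51 + (0.08295−0.04865)·(100−51)/(0.09259−0.04865) = 51 + 0.03430·49/0.04394 ≈ 89.25, so AQI = 89.
Site H: 0.09229 lies in 0.04865–0.09259, so I_lo=51, I_hi=100, C_lo=0.04865, C_hi=0.09259.
(100−51)/(0.09259−0.04865) × (0.09229−0.04865) + 51 = 49/0.04394 × 0.04364 + 51 ≈ 99.67 → 100.
AQIs: Site C=402, Site M=479, Site A=446, Site E=89, Site H=100. Site C (402) − Site M (479) = -77.

-77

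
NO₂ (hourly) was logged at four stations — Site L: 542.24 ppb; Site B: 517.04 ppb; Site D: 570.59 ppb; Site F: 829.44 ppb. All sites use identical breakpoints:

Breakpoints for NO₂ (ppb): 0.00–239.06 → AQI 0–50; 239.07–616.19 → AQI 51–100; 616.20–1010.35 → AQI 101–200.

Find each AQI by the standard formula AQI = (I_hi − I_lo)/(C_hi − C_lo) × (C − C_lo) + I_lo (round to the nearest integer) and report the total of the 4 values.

426

Site L: row 239.07–616.19 (AQI 51–100). (100−51)·(542.24−239.07)/(616.19−239.07) + 51 = 49·303.17/377.12 + 51 ≈ 90.39 → 90.
Site B: 517.04 ∈ [239.07, 616.19] ↔ index [51, 100].
51 + (517.04−239.07)·(100−51)/(616.19−239.07) = 51 + 277.97·49/377.12 ≈ 87.12, so AQI = 87.
Site D: 570.59 lies in 239.07–616.19, so I_lo=51, I_hi=100, C_lo=239.07, C_hi=616.19.
(100−51)/(616.19−239.07) × (570.59−239.07) + 51 = 49/377.12 × 331.52 + 51 ≈ 94.08 → 94.
Site F: 829.44 lies in 616.20–1010.35, so I_lo=101, I_hi=200, C_lo=616.20, C_hi=1010.35.
(200−101)/(1010.35−616.20) × (829.44−616.20) + 101 = 99/394.15 × 213.24 + 101 ≈ 154.56 → 155.
AQIs: Site L=90, Site B=87, Site D=94, Site F=155. Sum = 90 + 87 + 94 + 155 = 426.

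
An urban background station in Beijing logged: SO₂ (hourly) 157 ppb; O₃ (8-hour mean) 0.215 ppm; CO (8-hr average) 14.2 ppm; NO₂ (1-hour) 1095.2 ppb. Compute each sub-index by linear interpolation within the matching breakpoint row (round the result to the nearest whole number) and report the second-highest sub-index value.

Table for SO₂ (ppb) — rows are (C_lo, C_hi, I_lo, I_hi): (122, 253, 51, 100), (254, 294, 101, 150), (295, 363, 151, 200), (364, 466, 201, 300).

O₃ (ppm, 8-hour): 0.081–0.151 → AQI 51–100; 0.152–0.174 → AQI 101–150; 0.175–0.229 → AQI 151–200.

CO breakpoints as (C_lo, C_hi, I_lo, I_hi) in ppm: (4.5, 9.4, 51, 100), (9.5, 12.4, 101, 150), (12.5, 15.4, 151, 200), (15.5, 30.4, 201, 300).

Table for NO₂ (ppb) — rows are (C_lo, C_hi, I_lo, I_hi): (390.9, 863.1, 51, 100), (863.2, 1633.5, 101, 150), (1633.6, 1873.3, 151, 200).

SO₂: 157 ∈ [122, 253] ↔ index [51, 100].
51 + (157−122)·(100−51)/(253−122) = 51 + 35·49/131 ≈ 64.09, so AQI = 64.
O₃: row 0.175–0.229 (AQI 151–200). (200−151)·(0.215−0.175)/(0.229−0.175) + 151 = 49·0.040/0.054 + 151 ≈ 187.30 → 187.
CO: 14.2 ∈ [12.5, 15.4] ↔ index [151, 200].
151 + (14.2−12.5)·(200−151)/(15.4−12.5) = 151 + 1.7·49/2.9 ≈ 179.72, so AQI = 180.
NO₂: 1095.2 lies in 863.2–1633.5, so I_lo=101, I_hi=150, C_lo=863.2, C_hi=1633.5.
(150−101)/(1633.5−863.2) × (1095.2−863.2) + 101 = 49/770.3 × 232.0 + 101 ≈ 115.76 → 116.
Sub-indices: SO₂→64, O₃→187, CO→180, NO₂→116. Ranked high→low: 187, 180, 116, 64. Second-highest sub-index = 180.

180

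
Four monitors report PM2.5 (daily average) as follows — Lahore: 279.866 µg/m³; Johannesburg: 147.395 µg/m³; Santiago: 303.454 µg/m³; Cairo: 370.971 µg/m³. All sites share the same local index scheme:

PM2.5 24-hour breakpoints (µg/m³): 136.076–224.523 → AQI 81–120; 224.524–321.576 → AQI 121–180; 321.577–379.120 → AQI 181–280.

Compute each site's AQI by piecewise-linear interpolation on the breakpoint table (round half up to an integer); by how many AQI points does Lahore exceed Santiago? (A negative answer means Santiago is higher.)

-14

Lahore: row 224.524–321.576 (AQI 121–180). (180−121)·(279.866−224.524)/(321.576−224.524) + 121 = 59·55.342/97.052 + 121 ≈ 154.64 → 155.
Johannesburg: 147.395 lies in 136.076–224.523, so I_lo=81, I_hi=120, C_lo=136.076, C_hi=224.523.
(120−81)/(224.523−136.076) × (147.395−136.076) + 81 = 39/88.447 × 11.319 + 81 ≈ 85.99 → 86.
Santiago: 303.454 lies in 224.524–321.576, so I_lo=121, I_hi=180, C_lo=224.524, C_hi=321.576.
(180−121)/(321.576−224.524) × (303.454−224.524) + 121 = 59/97.052 × 78.930 + 121 ≈ 168.98 → 169.
Cairo: row 321.577–379.120 (AQI 181–280). (280−181)·(370.971−321.577)/(379.120−321.577) + 181 = 99·49.394/57.543 + 181 ≈ 265.98 → 266.
AQIs: Lahore=155, Johannesburg=86, Santiago=169, Cairo=266. Lahore (155) − Santiago (169) = -14.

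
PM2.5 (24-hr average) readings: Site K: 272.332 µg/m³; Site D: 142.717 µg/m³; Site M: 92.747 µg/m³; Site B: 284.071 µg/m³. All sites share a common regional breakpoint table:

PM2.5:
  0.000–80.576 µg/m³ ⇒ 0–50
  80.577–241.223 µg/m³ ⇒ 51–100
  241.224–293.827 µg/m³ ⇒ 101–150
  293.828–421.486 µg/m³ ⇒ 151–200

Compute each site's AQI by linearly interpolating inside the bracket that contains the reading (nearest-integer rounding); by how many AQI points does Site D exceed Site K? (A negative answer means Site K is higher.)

-60

Site K: 272.332 ∈ [241.224, 293.827] ↔ index [101, 150].
101 + (272.332−241.224)·(150−101)/(293.827−241.224) = 101 + 31.108·49/52.603 ≈ 129.98, so AQI = 130.
Site D: row 80.577–241.223 (AQI 51–100). (100−51)·(142.717−80.577)/(241.223−80.577) + 51 = 49·62.140/160.646 + 51 ≈ 69.95 → 70.
Site M: 92.747 ∈ [80.577, 241.223] ↔ index [51, 100].
51 + (92.747−80.577)·(100−51)/(241.223−80.577) = 51 + 12.170·49/160.646 ≈ 54.71, so AQI = 55.
Site B: 284.071 ∈ [241.224, 293.827] ↔ index [101, 150].
101 + (284.071−241.224)·(150−101)/(293.827−241.224) = 101 + 42.847·49/52.603 ≈ 140.91, so AQI = 141.
AQIs: Site K=130, Site D=70, Site M=55, Site B=141. Site D (70) − Site K (130) = -60.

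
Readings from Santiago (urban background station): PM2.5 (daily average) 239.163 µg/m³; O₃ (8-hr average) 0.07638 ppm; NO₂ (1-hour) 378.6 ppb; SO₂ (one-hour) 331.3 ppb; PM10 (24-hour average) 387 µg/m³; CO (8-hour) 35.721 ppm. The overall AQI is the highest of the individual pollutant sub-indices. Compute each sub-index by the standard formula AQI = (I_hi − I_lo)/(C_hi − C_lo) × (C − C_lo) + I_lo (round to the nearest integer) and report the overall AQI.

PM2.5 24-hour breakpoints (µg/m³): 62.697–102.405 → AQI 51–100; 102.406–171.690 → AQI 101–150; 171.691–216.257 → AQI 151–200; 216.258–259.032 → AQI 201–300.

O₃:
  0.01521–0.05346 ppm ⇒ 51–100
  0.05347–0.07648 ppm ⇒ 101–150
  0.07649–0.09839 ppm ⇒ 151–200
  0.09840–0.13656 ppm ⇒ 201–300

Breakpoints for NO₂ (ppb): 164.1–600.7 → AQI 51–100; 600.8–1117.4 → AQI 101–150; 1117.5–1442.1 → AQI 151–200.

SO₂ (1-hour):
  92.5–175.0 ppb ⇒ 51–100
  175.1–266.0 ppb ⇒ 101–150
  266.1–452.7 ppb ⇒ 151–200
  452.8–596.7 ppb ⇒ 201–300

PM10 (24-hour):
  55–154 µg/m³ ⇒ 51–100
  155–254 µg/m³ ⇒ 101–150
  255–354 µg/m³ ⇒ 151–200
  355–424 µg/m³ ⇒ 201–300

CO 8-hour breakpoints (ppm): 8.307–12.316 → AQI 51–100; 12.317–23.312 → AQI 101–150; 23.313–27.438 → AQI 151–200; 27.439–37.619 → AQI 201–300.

282

PM2.5 239.163: bracket 216.258–259.032 → index 201–300; slope 99/42.774, offset 22.905.
AQI = 201 + 99/42.774·22.905 ≈ 254.01 ⇒ 254.
O₃: row 0.05347–0.07648 (AQI 101–150). (150−101)·(0.07638−0.05347)/(0.07648−0.05347) + 101 = 49·0.02291/0.02301 + 101 ≈ 149.79 → 150.
NO₂ 378.6: bracket 164.1–600.7 → index 51–100; slope 49/436.6, offset 214.5.
AQI = 51 + 49/436.6·214.5 ≈ 75.07 ⇒ 75.
SO₂: 331.3 ∈ [266.1, 452.7] ↔ index [151, 200].
151 + (331.3−266.1)·(200−151)/(452.7−266.1) = 151 + 65.2·49/186.6 ≈ 168.12, so AQI = 168.
PM10 387: bracket 355–424 → index 201–300; slope 99/69, offset 32.
AQI = 201 + 99/69·32 ≈ 246.91 ⇒ 247.
CO: 35.721 ∈ [27.439, 37.619] ↔ index [201, 300].
201 + (35.721−27.439)·(300−201)/(37.619−27.439) = 201 + 8.282·99/10.180 ≈ 281.54, so AQI = 282.
Sub-indices: PM2.5→254, O₃→150, NO₂→75, SO₂→168, PM10→247, CO→282. Overall AQI = max = 282; dominant pollutant is CO.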